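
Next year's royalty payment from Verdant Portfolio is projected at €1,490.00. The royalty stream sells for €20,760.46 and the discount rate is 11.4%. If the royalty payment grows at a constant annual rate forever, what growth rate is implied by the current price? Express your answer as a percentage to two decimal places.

4.22%

P = D₁/(r−g) ⇒ g = r − D₁/P = 0.114 − €1,490.00/€20,760.46 = 0.042229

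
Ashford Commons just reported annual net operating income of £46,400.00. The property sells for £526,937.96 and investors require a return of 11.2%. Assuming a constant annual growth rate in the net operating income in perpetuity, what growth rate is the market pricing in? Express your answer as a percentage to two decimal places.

P = D₀(1+g)/(r−g) ⇒ P(r−g) = D₀(1+g) ⇒ g(P+D₀) = P·r − D₀
g = (P·r − D₀)/(P + D₀) = (£526,937.96×0.112 − £46,400.00) / (£526,937.96 + £46,400.00) = 0.022006

2.20%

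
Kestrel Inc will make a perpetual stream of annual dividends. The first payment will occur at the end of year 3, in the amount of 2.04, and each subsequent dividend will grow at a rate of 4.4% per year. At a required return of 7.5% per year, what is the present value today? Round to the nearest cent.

Value at end of year 2: C₁ / (r − g) = 2.04 / (0.075 − 0.044) = 65.8065
Discount to today: PV = 65.8065 / (1 + 0.075)^2 = 65.8065 / 1.155625 = 56.94

56.94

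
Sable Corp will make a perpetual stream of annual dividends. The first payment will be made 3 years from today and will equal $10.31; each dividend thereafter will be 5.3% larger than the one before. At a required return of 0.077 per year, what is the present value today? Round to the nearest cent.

Value at end of year 2: C₁ / (r − g) = $10.31 / (0.077 − 0.053) = $429.5833
Discount to today: PV = $429.5833 / (1 + 0.077)^2 = $429.5833 / 1.159929 = $370.35

$370.35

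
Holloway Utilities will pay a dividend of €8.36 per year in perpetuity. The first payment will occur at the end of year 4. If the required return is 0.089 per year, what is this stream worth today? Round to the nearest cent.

Value at end of year 3: C / r = €8.36 / 0.089 = €93.9326
Discount to today: PV = €93.9326 / (1 + 0.089)^3 = €93.9326 / 1.291468 = €72.73

€72.73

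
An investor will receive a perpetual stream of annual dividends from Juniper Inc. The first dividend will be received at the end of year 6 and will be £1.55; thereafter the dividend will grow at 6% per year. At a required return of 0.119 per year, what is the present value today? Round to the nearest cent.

£14.97

Value at end of year 5: C₁ / (r − g) = £1.55 / (0.119 − 0.06) = £26.2712
Discount to today: PV = £26.2712 / (1 + 0.119)^5 = £26.2712 / 1.754488 = £14.97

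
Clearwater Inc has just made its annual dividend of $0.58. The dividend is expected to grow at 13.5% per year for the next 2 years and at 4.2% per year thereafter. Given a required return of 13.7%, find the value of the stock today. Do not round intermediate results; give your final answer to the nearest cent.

$7.50

D_1 = 0.65830
D_2 = 0.74717
Terminal value at year 2: TV = D_2×(1+g_2)/(r−g_2) = 0.77855/0.095 = 8.19528
P_0 = D_1/(1+r)^1 + D_2/(1+r)^2 + TV/(1+r)^2
    = 0.57898 + 0.57796 + 6.33932 = 7.49626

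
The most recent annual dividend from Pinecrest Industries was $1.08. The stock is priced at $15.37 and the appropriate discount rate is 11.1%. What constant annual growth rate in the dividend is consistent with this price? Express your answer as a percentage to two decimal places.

P = D₀(1+g)/(r−g) ⇒ P(r−g) = D₀(1+g) ⇒ g(P+D₀) = P·r − D₀
g = (P·r − D₀)/(P + D₀) = ($15.37×0.111 − $1.08) / ($15.37 + $1.08) = 0.038059

3.81%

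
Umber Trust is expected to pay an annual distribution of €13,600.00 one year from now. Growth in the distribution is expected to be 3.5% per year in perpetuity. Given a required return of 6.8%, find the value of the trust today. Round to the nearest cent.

Growing perpetuity: P = D₁ / (r − g) = €13,600.0000 / (0.068 − 0.035) = €412,121.21

€412121.21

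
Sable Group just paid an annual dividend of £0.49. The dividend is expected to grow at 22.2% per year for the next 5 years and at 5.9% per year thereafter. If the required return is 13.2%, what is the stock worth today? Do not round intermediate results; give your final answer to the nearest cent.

£13.52

D_1 = 0.59878
D_2 = 0.73171
D_3 = 0.89415
D_4 = 1.09265
D_5 = 1.33522
Terminal value at year 5: TV = D_5×(1+g_2)/(r−g_2) = 1.41400/0.073 = 19.36980
P_0 = D_1/(1+r)^1 + D_2/(1+r)^2 + D_3/(1+r)^3 + D_4/(1+r)^4 + D_5/(1+r)^5 + TV/(1+r)^5
    = 0.52896 + 0.57101 + 0.61641 + 0.66542 + 0.71832 + 10.42061 = 13.52073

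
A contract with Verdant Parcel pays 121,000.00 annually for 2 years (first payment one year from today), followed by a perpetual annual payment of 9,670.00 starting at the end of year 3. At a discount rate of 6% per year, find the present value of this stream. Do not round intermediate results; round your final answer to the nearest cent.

PV of 2-year annuity: 121,000.00 × [1 − (1+0.06)^−2] / 0.06 = 221840.51264
Perpetuity value at year 2: 9,670.00 / 0.06 = 161166.66667
PV of perpetuity: 161166.66667 / (1+0.06)^2 = 143437.75958
Total PV = 221840.51264 + 143437.75958 = 365278.27222

365278.27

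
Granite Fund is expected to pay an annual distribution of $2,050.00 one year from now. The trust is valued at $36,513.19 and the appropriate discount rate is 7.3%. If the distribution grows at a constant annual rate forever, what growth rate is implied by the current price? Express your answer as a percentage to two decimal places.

1.69%

P = D₁/(r−g) ⇒ g = r − D₁/P = 0.073 − $2,050.00/$36,513.19 = 0.016856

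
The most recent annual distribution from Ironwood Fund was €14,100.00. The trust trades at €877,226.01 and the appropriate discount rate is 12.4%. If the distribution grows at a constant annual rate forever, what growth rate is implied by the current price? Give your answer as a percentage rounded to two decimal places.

P = D₀(1+g)/(r−g) ⇒ P(r−g) = D₀(1+g) ⇒ g(P+D₀) = P·r − D₀
g = (P·r − D₀)/(P + D₀) = (€877,226.01×0.124 − €14,100.00) / (€877,226.01 + €14,100.00) = 0.106219

10.62%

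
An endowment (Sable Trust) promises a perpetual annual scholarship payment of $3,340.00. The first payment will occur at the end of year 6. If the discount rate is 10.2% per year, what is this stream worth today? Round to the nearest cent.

$20148.30

Value at end of year 5: C / r = $3,340.00 / 0.102 = $32,745.0980
Discount to today: PV = $32,745.0980 / (1 + 0.102)^5 = $32,745.0980 / 1.625204 = $20,148.30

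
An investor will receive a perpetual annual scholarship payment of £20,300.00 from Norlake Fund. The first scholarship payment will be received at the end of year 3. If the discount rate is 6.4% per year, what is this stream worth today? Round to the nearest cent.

£280177.21

Value at end of year 2: C / r = £20,300.00 / 0.064 = £317,187.5000
Discount to today: PV = £317,187.5000 / (1 + 0.064)^2 = £317,187.5000 / 1.132096 = £280,177.21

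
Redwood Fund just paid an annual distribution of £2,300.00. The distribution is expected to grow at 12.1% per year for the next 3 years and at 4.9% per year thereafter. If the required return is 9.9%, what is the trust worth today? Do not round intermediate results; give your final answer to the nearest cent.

D_1 = 2578.30000
D_2 = 2890.27430
D_3 = 3239.99749
Terminal value at year 3: TV = D_3×(1+g_2)/(r−g_2) = 3398.75737/0.05 = 67975.14735
P_0 = D_1/(1+r)^1 + D_2/(1+r)^2 + D_3/(1+r)^3 + TV/(1+r)^3
    = 2346.04186 + 2393.00539 + 2440.90904 + 51210.27174 = 58390.22803

£58390.23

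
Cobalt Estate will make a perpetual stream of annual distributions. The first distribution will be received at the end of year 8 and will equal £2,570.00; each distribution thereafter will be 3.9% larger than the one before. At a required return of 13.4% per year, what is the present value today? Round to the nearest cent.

£11218.07

Value at end of year 7: C₁ / (r − g) = £2,570.00 / (0.134 − 0.039) = £27,052.6316
Discount to today: PV = £27,052.6316 / (1 + 0.134)^7 = £27,052.6316 / 2.411523 = £11,218.07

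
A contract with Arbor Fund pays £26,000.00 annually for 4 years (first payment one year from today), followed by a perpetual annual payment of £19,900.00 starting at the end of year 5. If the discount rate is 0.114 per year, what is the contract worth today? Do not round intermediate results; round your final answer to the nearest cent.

£193325.82

PV of 4-year annuity: £26,000.00 × [1 − (1+0.114)^−4] / 0.114 = 79979.49340
Perpetuity value at year 4: £19,900.00 / 0.114 = 174561.40351
PV of perpetuity: 174561.40351 / (1+0.114)^4 = 113346.32971
Total PV = 79979.49340 + 113346.32971 = 193325.82311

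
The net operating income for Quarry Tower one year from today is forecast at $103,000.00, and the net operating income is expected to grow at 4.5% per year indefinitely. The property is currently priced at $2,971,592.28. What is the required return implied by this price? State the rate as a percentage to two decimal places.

P = D₁/(r − g) ⇒ r = D₁/P + g = $103,000.0000/$2,971,592.28 + 0.045 = 0.034662 + 0.045 = 0.079662

7.97%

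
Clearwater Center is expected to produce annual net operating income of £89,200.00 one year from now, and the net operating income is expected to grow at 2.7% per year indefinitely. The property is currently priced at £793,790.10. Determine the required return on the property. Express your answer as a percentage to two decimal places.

13.94%

P = D₁/(r − g) ⇒ r = D₁/P + g = £89,200.0000/£793,790.10 + 0.027 = 0.112372 + 0.027 = 0.139372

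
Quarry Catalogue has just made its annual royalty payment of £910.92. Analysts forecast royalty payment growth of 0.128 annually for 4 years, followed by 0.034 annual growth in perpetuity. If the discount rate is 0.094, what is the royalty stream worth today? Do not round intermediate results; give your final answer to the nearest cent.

£21678.29

D_1 = 1027.51776
D_2 = 1159.04003
D_3 = 1307.39716
D_4 = 1474.74399
Terminal value at year 4: TV = D_4×(1+g_2)/(r−g_2) = 1524.88529/0.06 = 25414.75482
P_0 = D_1/(1+r)^1 + D_2/(1+r)^2 + D_3/(1+r)^3 + D_4/(1+r)^4 + TV/(1+r)^4
    = 939.23013 + 968.42010 + 998.51725 + 1029.54978 + 17742.57446 = 21678.29170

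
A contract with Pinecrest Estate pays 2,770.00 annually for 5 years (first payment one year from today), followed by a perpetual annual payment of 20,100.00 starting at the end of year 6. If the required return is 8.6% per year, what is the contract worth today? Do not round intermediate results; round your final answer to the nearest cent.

165607.81

PV of 5-year annuity: 2,770.00 × [1 − (1+0.086)^−5] / 0.086 = 10887.09354
Perpetuity value at year 5: 20,100.00 / 0.086 = 233720.93023
PV of perpetuity: 233720.93023 / (1+0.086)^5 = 154720.72077
Total PV = 10887.09354 + 154720.72077 = 165607.81431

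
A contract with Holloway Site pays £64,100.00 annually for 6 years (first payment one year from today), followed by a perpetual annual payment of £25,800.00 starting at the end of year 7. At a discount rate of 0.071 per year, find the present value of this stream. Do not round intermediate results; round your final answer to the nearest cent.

£545376.53

PV of 6-year annuity: £64,100.00 × [1 − (1+0.071)^−6] / 0.071 = 304594.24662
Perpetuity value at year 6: £25,800.00 / 0.071 = 363380.28169
PV of perpetuity: 363380.28169 / (1+0.071)^6 = 240782.28539
Total PV = 304594.24662 + 240782.28539 = 545376.53201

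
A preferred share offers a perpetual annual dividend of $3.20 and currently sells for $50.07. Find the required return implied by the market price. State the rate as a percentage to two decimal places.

P = C/r ⇒ r = C/P = $3.20/$50.07 = 0.063911

6.39%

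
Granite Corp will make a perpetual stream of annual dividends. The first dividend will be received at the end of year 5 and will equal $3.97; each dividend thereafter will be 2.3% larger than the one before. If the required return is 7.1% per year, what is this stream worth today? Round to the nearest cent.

$62.86

Value at end of year 4: C₁ / (r − g) = $3.97 / (0.071 − 0.023) = $82.7083
Discount to today: PV = $82.7083 / (1 + 0.071)^4 = $82.7083 / 1.315703 = $62.86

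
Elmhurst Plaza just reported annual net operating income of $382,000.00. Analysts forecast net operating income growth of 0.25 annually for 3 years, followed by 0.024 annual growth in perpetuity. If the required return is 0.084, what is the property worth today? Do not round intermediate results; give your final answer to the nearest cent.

$11530838.39

D_1 = 477500.00000
D_2 = 596875.00000
D_3 = 746093.75000
Terminal value at year 3: TV = D_3×(1+g_2)/(r−g_2) = 764000.00000/0.06 = 12733333.33333
P_0 = D_1/(1+r)^1 + D_2/(1+r)^2 + D_3/(1+r)^3 + TV/(1+r)^3
    = 440498.15498 + 507954.51451 + 585740.90695 + 9996644.81197 = 11530838.38841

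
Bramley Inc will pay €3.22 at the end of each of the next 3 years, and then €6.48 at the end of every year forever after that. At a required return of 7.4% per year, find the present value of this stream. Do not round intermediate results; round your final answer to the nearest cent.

€79.07

PV of 3-year annuity: €3.22 × [1 − (1+0.074)^−3] / 0.074 = 8.38892
Perpetuity value at year 3: €6.48 / 0.074 = 87.56757
PV of perpetuity: 87.56757 / (1+0.074)^3 = 70.68552
Total PV = 8.38892 + 70.68552 = 79.07444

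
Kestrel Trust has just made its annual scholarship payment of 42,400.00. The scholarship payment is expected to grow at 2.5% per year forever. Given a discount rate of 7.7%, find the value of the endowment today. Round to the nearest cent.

D₁ = D₀ × (1 + g) = 42,400.00 × 1.025 = 43,460.0000
Growing perpetuity: P = D₁ / (r − g) = 43,460.0000 / (0.077 − 0.025) = 835,769.23

835769.23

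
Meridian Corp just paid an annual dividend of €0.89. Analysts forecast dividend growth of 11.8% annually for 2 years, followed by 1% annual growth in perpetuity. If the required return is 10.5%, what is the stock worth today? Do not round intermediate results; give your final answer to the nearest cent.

D_1 = 0.99502
D_2 = 1.11243
Terminal value at year 2: TV = D_2×(1+g_2)/(r−g_2) = 1.12356/0.095 = 11.82691
P_0 = D_1/(1+r)^1 + D_2/(1+r)^2 + TV/(1+r)^2
    = 0.90047 + 0.91106 + 9.68605 = 11.49759

€11.50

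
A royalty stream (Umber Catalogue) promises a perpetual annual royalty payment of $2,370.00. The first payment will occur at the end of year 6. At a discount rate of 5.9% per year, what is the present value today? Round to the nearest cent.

$30158.97

Value at end of year 5: C / r = $2,370.00 / 0.059 = $40,169.4915
Discount to today: PV = $40,169.4915 / (1 + 0.059)^5 = $40,169.4915 / 1.331925 = $30,158.97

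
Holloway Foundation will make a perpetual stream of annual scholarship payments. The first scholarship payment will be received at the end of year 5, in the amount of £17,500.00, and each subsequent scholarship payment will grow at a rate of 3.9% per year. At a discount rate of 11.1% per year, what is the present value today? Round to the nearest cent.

Value at end of year 4: C₁ / (r − g) = £17,500.00 / (0.111 − 0.039) = £243,055.5556
Discount to today: PV = £243,055.5556 / (1 + 0.111)^4 = £243,055.5556 / 1.523548 = £159,532.55

£159532.55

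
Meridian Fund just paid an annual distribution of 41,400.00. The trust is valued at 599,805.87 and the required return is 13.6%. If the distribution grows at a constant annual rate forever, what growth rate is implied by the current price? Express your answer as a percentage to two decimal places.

6.27%

P = D₀(1+g)/(r−g) ⇒ P(r−g) = D₀(1+g) ⇒ g(P+D₀) = P·r − D₀
g = (P·r − D₀)/(P + D₀) = (599,805.87×0.136 − 41,400.00) / (599,805.87 + 41,400.00) = 0.062653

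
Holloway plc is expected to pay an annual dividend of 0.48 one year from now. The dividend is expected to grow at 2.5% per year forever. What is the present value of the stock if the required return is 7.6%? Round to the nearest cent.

Growing perpetuity: P = D₁ / (r − g) = 0.4800 / (0.076 − 0.025) = 9.41

9.41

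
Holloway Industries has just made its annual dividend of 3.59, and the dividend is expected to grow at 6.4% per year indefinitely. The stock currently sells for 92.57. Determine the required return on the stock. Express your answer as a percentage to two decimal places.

10.53%

D₁ = 3.59 × 1.064 = 3.8198
P = D₁/(r − g) ⇒ r = D₁/P + g = 3.8198/92.57 + 0.064 = 0.041263 + 0.064 = 0.105263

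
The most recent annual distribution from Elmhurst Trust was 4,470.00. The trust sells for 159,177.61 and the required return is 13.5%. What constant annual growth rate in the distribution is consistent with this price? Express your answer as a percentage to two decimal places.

P = D₀(1+g)/(r−g) ⇒ P(r−g) = D₀(1+g) ⇒ g(P+D₀) = P·r − D₀
g = (P·r − D₀)/(P + D₀) = (159,177.61×0.135 − 4,470.00) / (159,177.61 + 4,470.00) = 0.103998

10.40%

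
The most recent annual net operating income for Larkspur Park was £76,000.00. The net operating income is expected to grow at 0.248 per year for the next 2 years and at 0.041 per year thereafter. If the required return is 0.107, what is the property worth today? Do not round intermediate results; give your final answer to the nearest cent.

£1705815.23

D_1 = 94848.00000
D_2 = 118370.30400
Terminal value at year 2: TV = D_2×(1+g_2)/(r−g_2) = 123223.48646/0.066 = 1867022.52218
P_0 = D_1/(1+r)^1 + D_2/(1+r)^2 + TV/(1+r)^2
    = 85680.21680 + 96593.41515 + 1523541.59347 = 1705815.22542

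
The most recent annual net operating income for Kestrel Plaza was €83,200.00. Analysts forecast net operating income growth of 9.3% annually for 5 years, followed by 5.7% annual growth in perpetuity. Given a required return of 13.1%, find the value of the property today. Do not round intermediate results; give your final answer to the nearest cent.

€1377639.23

D_1 = 90937.60000
D_2 = 99394.79680
D_3 = 108638.51290
D_4 = 118741.89460
D_5 = 129784.89080
Terminal value at year 5: TV = D_5×(1+g_2)/(r−g_2) = 137182.62958/0.074 = 1853819.31859
P_0 = D_1/(1+r)^1 + D_2/(1+r)^2 + D_3/(1+r)^3 + D_4/(1+r)^4 + D_5/(1+r)^5 + TV/(1+r)^5
    = 80404.59770 + 77703.11696 + 75092.40216 + 72569.40368 + 70131.17438 + 1001738.53131 = 1377639.22619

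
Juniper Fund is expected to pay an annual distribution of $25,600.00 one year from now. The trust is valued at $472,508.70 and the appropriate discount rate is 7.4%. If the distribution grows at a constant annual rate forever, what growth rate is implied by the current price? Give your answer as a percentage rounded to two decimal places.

1.98%

P = D₁/(r−g) ⇒ g = r − D₁/P = 0.074 − $25,600.00/$472,508.70 = 0.019821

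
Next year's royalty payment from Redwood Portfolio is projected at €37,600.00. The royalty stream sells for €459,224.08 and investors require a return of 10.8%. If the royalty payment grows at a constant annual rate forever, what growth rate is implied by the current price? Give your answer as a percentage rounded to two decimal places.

P = D₁/(r−g) ⇒ g = r − D₁/P = 0.108 − €37,600.00/€459,224.08 = 0.026123

2.61%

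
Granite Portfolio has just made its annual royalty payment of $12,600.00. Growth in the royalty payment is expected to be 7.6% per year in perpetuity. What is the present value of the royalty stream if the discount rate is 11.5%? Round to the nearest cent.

D₁ = D₀ × (1 + g) = $12,600.00 × 1.076 = $13,557.6000
Growing perpetuity: P = D₁ / (r − g) = $13,557.6000 / (0.115 − 0.076) = $347,630.77

$347630.77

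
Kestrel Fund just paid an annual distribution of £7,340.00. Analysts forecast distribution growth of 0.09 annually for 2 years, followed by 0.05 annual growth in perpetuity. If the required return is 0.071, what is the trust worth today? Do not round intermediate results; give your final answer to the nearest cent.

£395209.93

D_1 = 8000.60000
D_2 = 8720.65400
Terminal value at year 2: TV = D_2×(1+g_2)/(r−g_2) = 9156.68670/0.021 = 436032.70000
P_0 = D_1/(1+r)^1 + D_2/(1+r)^2 + TV/(1+r)^2
    = 7470.21475 + 7602.73957 + 380136.97854 = 395209.93286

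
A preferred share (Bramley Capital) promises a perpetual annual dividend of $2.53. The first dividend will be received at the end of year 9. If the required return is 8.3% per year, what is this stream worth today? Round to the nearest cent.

Value at end of year 8: C / r = $2.53 / 0.083 = $30.4819
Discount to today: PV = $30.4819 / (1 + 0.083)^8 = $30.4819 / 1.892464 = $16.11

$16.11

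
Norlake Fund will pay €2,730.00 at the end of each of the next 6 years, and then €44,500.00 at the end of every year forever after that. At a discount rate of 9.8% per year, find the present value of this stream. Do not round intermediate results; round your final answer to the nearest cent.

PV of 6-year annuity: €2,730.00 × [1 − (1+0.098)^−6] / 0.098 = 11959.87358
Perpetuity value at year 6: €44,500.00 / 0.098 = 454081.63265
PV of perpetuity: 454081.63265 / (1+0.098)^6 = 259131.31241
Total PV = 11959.87358 + 259131.31241 = 271091.18599

€271091.19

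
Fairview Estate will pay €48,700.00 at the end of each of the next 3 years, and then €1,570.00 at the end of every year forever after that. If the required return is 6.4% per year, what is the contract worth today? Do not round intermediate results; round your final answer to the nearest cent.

€149583.75

PV of 3-year annuity: €48,700.00 × [1 − (1+0.064)^−3] / 0.064 = 129218.26125
Perpetuity value at year 3: €1,570.00 / 0.064 = 24531.25000
PV of perpetuity: 24531.25000 / (1+0.064)^3 = 20365.48675
Total PV = 129218.26125 + 20365.48675 = 149583.74801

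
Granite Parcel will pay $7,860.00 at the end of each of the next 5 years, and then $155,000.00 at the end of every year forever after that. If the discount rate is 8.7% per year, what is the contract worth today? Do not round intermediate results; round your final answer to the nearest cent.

PV of 5-year annuity: $7,860.00 × [1 − (1+0.087)^−5] / 0.087 = 30812.12850
Perpetuity value at year 5: $155,000.00 / 0.087 = 1781609.19540
PV of perpetuity: 1781609.19540 / (1+0.087)^5 = 1173990.88529
Total PV = 30812.12850 + 1173990.88529 = 1204803.01379

$1204803.01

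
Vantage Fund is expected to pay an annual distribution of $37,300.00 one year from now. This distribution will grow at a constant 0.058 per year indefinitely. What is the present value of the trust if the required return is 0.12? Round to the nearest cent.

Growing perpetuity: P = D₁ / (r − g) = $37,300.0000 / (0.12 − 0.058) = $601,612.90

$601612.90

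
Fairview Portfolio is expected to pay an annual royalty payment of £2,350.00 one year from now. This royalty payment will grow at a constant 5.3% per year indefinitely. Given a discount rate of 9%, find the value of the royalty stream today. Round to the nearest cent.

Growing perpetuity: P = D₁ / (r − g) = £2,350.0000 / (0.09 − 0.053) = £63,513.51

£63513.51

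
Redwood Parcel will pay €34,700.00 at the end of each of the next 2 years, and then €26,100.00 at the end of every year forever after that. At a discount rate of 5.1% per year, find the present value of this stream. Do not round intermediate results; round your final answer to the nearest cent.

PV of 2-year annuity: €34,700.00 × [1 − (1+0.051)^−2] / 0.051 = 64430.23318
Perpetuity value at year 2: €26,100.00 / 0.051 = 511764.70588
PV of perpetuity: 511764.70588 / (1+0.051)^2 = 463302.77257
Total PV = 64430.23318 + 463302.77257 = 527733.00575

€527733.01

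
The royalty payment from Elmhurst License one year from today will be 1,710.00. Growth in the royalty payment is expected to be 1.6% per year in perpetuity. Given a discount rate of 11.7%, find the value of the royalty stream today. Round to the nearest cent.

Growing perpetuity: P = D₁ / (r − g) = 1,710.0000 / (0.117 − 0.016) = 16,930.69

16930.69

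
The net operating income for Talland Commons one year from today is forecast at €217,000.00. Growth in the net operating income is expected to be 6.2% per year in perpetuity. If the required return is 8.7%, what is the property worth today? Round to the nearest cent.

Growing perpetuity: P = D₁ / (r − g) = €217,000.0000 / (0.087 − 0.062) = €8,680,000.00

€8680000.00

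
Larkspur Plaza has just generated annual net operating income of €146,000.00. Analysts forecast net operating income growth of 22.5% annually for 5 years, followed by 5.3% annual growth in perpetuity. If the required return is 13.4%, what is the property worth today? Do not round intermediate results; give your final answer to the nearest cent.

€3717686.84

D_1 = 178850.00000
D_2 = 219091.25000
D_3 = 268386.78125
D_4 = 328773.80703
D_5 = 402747.91361
Terminal value at year 5: TV = D_5×(1+g_2)/(r−g_2) = 424093.55303/0.081 = 5235722.87697
P_0 = D_1/(1+r)^1 + D_2/(1+r)^2 + D_3/(1+r)^3 + D_4/(1+r)^4 + D_5/(1+r)^5 + TV/(1+r)^5
    = 157716.04938 + 170372.27557 + 184044.12484 + 198813.09782 + 214767.23530 + 2791974.05893 = 3717686.84185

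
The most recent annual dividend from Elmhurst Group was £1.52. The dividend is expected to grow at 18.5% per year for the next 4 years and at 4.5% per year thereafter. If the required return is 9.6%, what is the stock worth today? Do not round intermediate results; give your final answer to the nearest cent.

£49.98

D_1 = 1.80120
D_2 = 2.13442
D_3 = 2.52929
D_4 = 2.99721
Terminal value at year 4: TV = D_4×(1+g_2)/(r−g_2) = 3.13208/0.051 = 61.41339
P_0 = D_1/(1+r)^1 + D_2/(1+r)^2 + D_3/(1+r)^3 + D_4/(1+r)^4 + TV/(1+r)^4
    = 1.64343 + 1.77688 + 1.92118 + 2.07718 + 42.56189 = 49.98056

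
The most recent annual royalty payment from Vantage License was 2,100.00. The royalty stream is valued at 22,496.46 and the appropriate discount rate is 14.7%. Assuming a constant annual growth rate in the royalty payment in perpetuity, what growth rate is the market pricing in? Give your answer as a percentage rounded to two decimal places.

P = D₀(1+g)/(r−g) ⇒ P(r−g) = D₀(1+g) ⇒ g(P+D₀) = P·r − D₀
g = (P·r − D₀)/(P + D₀) = (22,496.46×0.147 − 2,100.00) / (22,496.46 + 2,100.00) = 0.049071

4.91%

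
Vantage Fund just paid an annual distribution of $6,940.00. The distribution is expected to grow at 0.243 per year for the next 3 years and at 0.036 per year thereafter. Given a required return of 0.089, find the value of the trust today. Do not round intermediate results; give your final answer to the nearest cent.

D_1 = 8626.42000
D_2 = 10722.64006
D_3 = 13328.24159
Terminal value at year 3: TV = D_3×(1+g_2)/(r−g_2) = 13808.05829/0.053 = 260529.40174
P_0 = D_1/(1+r)^1 + D_2/(1+r)^2 + D_3/(1+r)^3 + TV/(1+r)^3
    = 7921.41414 + 9041.61412 + 10320.22622 + 201731.21439 = 229014.46887

$229014.47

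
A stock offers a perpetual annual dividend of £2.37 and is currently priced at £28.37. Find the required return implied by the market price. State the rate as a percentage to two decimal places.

8.35%

P = C/r ⇒ r = C/P = £2.37/£28.37 = 0.083539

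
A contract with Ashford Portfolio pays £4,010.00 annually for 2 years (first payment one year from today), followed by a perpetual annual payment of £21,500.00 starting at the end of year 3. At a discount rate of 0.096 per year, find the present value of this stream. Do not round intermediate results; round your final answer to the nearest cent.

£193440.06

PV of 2-year annuity: £4,010.00 × [1 − (1+0.096)^−2] / 0.096 = 6997.04300
Perpetuity value at year 2: £21,500.00 / 0.096 = 223958.33333
PV of perpetuity: 223958.33333 / (1+0.096)^2 = 186443.01552
Total PV = 6997.04300 + 186443.01552 = 193440.05852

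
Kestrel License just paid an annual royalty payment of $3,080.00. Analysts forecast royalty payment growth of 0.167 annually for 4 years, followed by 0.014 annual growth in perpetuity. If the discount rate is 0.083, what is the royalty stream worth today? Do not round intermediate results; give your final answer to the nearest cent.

$75926.70

D_1 = 3594.36000
D_2 = 4194.61812
D_3 = 4895.11935
D_4 = 5712.60428
Terminal value at year 4: TV = D_4×(1+g_2)/(r−g_2) = 5792.58074/0.069 = 83950.44546
P_0 = D_1/(1+r)^1 + D_2/(1+r)^2 + D_3/(1+r)^3 + D_4/(1+r)^4 + TV/(1+r)^4
    = 3318.89197 + 3576.31295 + 3853.70010 + 4152.60205 + 61025.19537 = 75926.70244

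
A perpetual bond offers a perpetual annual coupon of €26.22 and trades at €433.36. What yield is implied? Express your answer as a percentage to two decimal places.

P = C/r ⇒ r = C/P = €26.22/€433.36 = 0.060504

6.05%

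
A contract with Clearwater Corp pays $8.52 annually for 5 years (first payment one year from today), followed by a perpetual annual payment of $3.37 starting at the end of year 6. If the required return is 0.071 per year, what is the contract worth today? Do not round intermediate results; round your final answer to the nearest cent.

$68.52

PV of 5-year annuity: $8.52 × [1 − (1+0.071)^−5] / 0.071 = 34.84035
Perpetuity value at year 5: $3.37 / 0.071 = 47.46479
PV of perpetuity: 47.46479 / (1+0.071)^5 = 33.68404
Total PV = 34.84035 + 33.68404 = 68.52439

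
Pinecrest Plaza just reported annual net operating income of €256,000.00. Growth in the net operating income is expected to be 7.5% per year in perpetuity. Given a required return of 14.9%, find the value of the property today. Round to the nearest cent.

€3718918.92

D₁ = D₀ × (1 + g) = €256,000.00 × 1.075 = €275,200.0000
Growing perpetuity: P = D₁ / (r − g) = €275,200.0000 / (0.149 − 0.075) = €3,718,918.92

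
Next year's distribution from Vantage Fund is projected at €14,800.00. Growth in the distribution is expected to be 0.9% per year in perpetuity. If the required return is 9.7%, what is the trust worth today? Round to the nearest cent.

Growing perpetuity: P = D₁ / (r − g) = €14,800.0000 / (0.097 − 0.009) = €168,181.82

€168181.82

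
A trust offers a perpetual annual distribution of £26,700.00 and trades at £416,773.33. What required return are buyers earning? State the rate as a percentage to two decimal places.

6.41%

P = C/r ⇒ r = C/P = £26,700.00/£416,773.33 = 0.064064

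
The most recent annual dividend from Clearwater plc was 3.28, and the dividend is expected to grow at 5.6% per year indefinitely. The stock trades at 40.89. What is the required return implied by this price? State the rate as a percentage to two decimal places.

14.07%

D₁ = 3.28 × 1.056 = 3.4637
P = D₁/(r − g) ⇒ r = D₁/P + g = 3.4637/40.89 + 0.056 = 0.084707 + 0.056 = 0.140707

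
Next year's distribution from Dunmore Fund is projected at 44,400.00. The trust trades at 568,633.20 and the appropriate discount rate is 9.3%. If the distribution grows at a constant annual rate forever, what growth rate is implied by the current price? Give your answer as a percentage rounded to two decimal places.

P = D₁/(r−g) ⇒ g = r − D₁/P = 0.093 − 44,400.00/568,633.20 = 0.014918

1.49%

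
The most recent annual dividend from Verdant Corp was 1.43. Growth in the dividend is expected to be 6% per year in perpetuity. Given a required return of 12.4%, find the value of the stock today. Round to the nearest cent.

D₁ = D₀ × (1 + g) = 1.43 × 1.06 = 1.5158
Growing perpetuity: P = D₁ / (r − g) = 1.5158 / (0.124 − 0.06) = 23.68

23.68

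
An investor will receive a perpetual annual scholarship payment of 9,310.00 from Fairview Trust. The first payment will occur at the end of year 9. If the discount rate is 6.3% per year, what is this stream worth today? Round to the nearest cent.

90644.83

Value at end of year 8: C / r = 9,310.00 / 0.063 = 147,777.7778
Discount to today: PV = 147,777.7778 / (1 + 0.063)^8 = 147,777.7778 / 1.630295 = 90,644.83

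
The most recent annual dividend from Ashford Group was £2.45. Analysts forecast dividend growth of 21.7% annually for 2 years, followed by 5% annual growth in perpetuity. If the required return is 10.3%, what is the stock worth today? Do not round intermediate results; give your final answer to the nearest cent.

£64.78

D_1 = 2.98165
D_2 = 3.62867
Terminal value at year 2: TV = D_2×(1+g_2)/(r−g_2) = 3.81010/0.053 = 71.88871
P_0 = D_1/(1+r)^1 + D_2/(1+r)^2 + TV/(1+r)^2
    = 2.70322 + 2.98261 + 59.08941 = 64.77524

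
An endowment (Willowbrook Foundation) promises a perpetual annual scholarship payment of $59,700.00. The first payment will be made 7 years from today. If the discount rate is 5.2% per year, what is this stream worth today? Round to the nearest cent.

Value at end of year 6: C / r = $59,700.00 / 0.052 = $1,148,076.9231
Discount to today: PV = $1,148,076.9231 / (1 + 0.052)^6 = $1,148,076.9231 / 1.355484 = $846,986.62

$846986.62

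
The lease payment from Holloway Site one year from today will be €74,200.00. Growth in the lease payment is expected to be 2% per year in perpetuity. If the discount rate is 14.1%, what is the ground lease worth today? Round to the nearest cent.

€613223.14

Growing perpetuity: P = D₁ / (r − g) = €74,200.0000 / (0.141 − 0.02) = €613,223.14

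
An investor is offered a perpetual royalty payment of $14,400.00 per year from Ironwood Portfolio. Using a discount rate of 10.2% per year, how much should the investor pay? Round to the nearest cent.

Level perpetuity: PV = C / r = $14,400.00 / 0.102 = $141,176.47

$141176.47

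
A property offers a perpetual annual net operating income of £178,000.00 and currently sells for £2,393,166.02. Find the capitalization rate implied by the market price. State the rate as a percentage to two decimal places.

P = C/r ⇒ r = C/P = £178,000.00/£2,393,166.02 = 0.074378

7.44%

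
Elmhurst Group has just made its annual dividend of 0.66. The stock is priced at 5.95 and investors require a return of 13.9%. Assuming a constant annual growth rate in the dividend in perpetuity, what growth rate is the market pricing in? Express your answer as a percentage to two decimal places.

2.53%

P = D₀(1+g)/(r−g) ⇒ P(r−g) = D₀(1+g) ⇒ g(P+D₀) = P·r − D₀
g = (P·r − D₀)/(P + D₀) = (5.95×0.139 − 0.66) / (5.95 + 0.66) = 0.025272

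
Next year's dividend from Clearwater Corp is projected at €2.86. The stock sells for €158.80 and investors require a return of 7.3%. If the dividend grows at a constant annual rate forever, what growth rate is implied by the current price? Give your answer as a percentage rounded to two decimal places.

P = D₁/(r−g) ⇒ g = r − D₁/P = 0.073 − €2.86/€158.80 = 0.054990

5.50%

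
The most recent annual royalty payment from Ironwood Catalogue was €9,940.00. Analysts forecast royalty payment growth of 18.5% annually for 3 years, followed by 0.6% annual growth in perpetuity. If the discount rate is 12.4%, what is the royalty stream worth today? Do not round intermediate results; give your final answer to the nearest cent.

D_1 = 11778.90000
D_2 = 13957.99650
D_3 = 16540.22585
Terminal value at year 3: TV = D_3×(1+g_2)/(r−g_2) = 16639.46721/0.118 = 141012.43396
P_0 = D_1/(1+r)^1 + D_2/(1+r)^2 + D_3/(1+r)^3 + TV/(1+r)^3
    = 10479.44840 + 11048.17291 + 11647.76237 + 99302.10967 = 132477.49334

€132477.49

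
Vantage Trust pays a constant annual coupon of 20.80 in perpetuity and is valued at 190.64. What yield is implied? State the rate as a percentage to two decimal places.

P = C/r ⇒ r = C/P = 20.80/190.64 = 0.109106

10.91%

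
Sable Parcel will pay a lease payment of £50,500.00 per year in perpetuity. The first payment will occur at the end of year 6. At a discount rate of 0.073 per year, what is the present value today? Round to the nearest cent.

Value at end of year 5: C / r = £50,500.00 / 0.073 = £691,780.8219
Discount to today: PV = £691,780.8219 / (1 + 0.073)^5 = £691,780.8219 / 1.422324 = £486,373.50

£486373.50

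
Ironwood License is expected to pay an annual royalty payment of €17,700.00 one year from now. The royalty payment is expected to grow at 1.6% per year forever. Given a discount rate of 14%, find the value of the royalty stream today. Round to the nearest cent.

€142741.94

Growing perpetuity: P = D₁ / (r − g) = €17,700.0000 / (0.14 − 0.016) = €142,741.94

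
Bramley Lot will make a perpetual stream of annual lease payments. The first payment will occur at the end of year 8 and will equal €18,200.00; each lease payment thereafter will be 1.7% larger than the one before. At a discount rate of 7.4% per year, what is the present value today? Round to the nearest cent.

€193716.48

Value at end of year 7: C₁ / (r − g) = €18,200.00 / (0.074 − 0.017) = €319,298.2456
Discount to today: PV = €319,298.2456 / (1 + 0.074)^7 = €319,298.2456 / 1.648276 = €193,716.48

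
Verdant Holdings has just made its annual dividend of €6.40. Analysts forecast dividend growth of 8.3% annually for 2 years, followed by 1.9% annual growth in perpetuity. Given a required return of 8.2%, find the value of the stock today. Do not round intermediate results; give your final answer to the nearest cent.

€116.53

D_1 = 6.93120
D_2 = 7.50649
Terminal value at year 2: TV = D_2×(1+g_2)/(r−g_2) = 7.64911/0.063 = 121.41449
P_0 = D_1/(1+r)^1 + D_2/(1+r)^2 + TV/(1+r)^2
    = 6.40591 + 6.41184 + 103.70889 = 116.52664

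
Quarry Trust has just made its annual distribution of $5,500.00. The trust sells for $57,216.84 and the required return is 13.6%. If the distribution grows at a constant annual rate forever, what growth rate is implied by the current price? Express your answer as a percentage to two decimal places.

3.64%

P = D₀(1+g)/(r−g) ⇒ P(r−g) = D₀(1+g) ⇒ g(P+D₀) = P·r − D₀
g = (P·r − D₀)/(P + D₀) = ($57,216.84×0.136 − $5,500.00) / ($57,216.84 + $5,500.00) = 0.036378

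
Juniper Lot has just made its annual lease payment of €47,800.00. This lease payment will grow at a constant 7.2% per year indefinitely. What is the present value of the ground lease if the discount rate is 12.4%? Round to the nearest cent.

€985415.38

D₁ = D₀ × (1 + g) = €47,800.00 × 1.072 = €51,241.6000
Growing perpetuity: P = D₁ / (r − g) = €51,241.6000 / (0.124 − 0.072) = €985,415.38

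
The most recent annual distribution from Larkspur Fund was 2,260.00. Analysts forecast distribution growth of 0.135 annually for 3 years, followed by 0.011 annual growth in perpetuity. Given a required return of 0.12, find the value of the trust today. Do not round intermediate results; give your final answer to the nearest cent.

D_1 = 2565.10000
D_2 = 2911.38850
D_3 = 3304.42595
Terminal value at year 3: TV = D_3×(1+g_2)/(r−g_2) = 3340.77463/0.109 = 30649.30856
P_0 = D_1/(1+r)^1 + D_2/(1+r)^2 + D_3/(1+r)^3 + TV/(1+r)^3
    = 2290.26786 + 2320.94109 + 2352.02512 + 21815.57244 = 28778.80651

28778.81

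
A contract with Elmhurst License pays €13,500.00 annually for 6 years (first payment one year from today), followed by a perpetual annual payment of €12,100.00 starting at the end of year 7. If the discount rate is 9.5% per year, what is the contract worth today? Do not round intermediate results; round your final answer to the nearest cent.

PV of 6-year annuity: €13,500.00 × [1 − (1+0.095)^−6] / 0.095 = 59667.64257
Perpetuity value at year 6: €12,100.00 / 0.095 = 127368.42105
PV of perpetuity: 127368.42105 / (1+0.095)^6 = 73888.53401
Total PV = 59667.64257 + 73888.53401 = 133556.17658

€133556.18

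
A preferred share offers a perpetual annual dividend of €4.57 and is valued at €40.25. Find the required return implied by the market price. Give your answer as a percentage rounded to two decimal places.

11.35%

P = C/r ⇒ r = C/P = €4.57/€40.25 = 0.113540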